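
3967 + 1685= 5652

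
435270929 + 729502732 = 1164773661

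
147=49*3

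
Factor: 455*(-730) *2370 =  - 787195500= - 2^2 * 3^1* 5^3*7^1*13^1*73^1 *79^1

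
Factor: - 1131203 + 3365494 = 2234291 = 1129^1 * 1979^1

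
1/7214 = 1/7214= 0.00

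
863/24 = 35 + 23/24= 35.96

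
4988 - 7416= - 2428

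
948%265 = 153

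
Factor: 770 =2^1*5^1* 7^1*11^1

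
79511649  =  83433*953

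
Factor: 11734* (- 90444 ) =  - 1061269896 = -2^3 * 3^1 * 5867^1 * 7537^1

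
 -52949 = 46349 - 99298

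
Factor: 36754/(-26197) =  - 2^1*47^1*67^( - 1) = -  94/67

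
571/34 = 16 + 27/34 =16.79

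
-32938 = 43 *(-766) 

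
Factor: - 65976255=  - 3^3* 5^1*53^1*9221^1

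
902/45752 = 451/22876 = 0.02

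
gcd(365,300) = 5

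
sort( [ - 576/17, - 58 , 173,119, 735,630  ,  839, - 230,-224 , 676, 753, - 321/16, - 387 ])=[ - 387, - 230, - 224, - 58, - 576/17, - 321/16,  119,173, 630,676,735,753 , 839]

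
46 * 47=2162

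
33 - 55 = - 22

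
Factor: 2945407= 2945407^1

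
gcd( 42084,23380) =4676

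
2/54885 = 2/54885 = 0.00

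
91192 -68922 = 22270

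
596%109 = 51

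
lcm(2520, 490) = 17640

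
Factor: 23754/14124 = 2^( - 1)*11^( - 1 )*37^1=37/22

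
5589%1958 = 1673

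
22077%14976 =7101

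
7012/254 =27 + 77/127 = 27.61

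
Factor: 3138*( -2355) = -2^1*3^2*5^1*157^1 * 523^1 = - 7389990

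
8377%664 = 409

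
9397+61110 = 70507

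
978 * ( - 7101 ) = -6944778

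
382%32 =30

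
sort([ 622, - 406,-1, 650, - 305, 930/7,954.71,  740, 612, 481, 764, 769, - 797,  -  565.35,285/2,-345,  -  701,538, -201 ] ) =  [-797, - 701 ,-565.35,-406 , - 345,  -  305,-201,-1, 930/7,285/2,481,538,612,  622,650, 740, 764,769,954.71 ]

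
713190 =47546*15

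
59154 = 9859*6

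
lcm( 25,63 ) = 1575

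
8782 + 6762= 15544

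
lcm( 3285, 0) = 0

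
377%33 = 14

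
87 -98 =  - 11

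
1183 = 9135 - 7952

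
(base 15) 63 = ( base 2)1011101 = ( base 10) 93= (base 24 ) 3L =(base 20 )4d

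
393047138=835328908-442281770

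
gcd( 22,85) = 1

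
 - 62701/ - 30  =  62701/30= 2090.03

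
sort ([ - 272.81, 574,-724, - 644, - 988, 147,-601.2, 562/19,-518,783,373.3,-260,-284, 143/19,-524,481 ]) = [ - 988,-724 , - 644,  -  601.2,-524,-518,  -  284 , - 272.81,-260,143/19,562/19, 147, 373.3, 481,574, 783 ] 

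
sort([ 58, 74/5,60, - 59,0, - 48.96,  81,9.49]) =[-59, - 48.96, 0, 9.49,74/5, 58,  60, 81] 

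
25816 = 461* 56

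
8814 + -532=8282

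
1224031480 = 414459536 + 809571944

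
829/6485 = 829/6485 = 0.13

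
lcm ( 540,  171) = 10260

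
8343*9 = 75087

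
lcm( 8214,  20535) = 41070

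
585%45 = 0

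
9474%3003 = 465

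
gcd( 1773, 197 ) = 197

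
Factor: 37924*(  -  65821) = -2496195604 = - 2^2 * 7^1*19^1 * 499^1*9403^1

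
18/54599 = 18/54599 = 0.00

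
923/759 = 1 + 164/759 = 1.22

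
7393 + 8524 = 15917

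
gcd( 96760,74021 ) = 1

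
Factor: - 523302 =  -2^1 * 3^1*13^1*6709^1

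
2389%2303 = 86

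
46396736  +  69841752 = 116238488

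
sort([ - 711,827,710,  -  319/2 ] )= [ - 711, - 319/2,710, 827]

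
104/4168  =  13/521 = 0.02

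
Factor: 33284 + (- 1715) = 3^1*17^1 * 619^1 = 31569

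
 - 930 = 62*(-15 ) 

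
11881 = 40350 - 28469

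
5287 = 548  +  4739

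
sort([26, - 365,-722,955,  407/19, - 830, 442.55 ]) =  [ - 830, - 722, -365,407/19,26, 442.55,955]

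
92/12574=46/6287 = 0.01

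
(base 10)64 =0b1000000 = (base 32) 20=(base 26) 2C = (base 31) 22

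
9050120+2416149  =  11466269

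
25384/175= 145 + 9/175 = 145.05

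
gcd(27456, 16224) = 1248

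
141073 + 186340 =327413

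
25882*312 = 8075184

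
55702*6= 334212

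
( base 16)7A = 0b1111010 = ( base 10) 122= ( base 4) 1322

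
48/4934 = 24/2467 = 0.01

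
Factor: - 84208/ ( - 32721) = 2^4*3^(- 1 )*13^ (-1 )*19^1*277^1*839^ (- 1) 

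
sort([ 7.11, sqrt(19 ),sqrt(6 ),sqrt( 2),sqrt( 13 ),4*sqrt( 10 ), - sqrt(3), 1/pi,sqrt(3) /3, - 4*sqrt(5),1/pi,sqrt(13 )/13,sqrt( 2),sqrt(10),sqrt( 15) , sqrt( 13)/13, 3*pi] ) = [ - 4*sqrt(5), - sqrt( 3 ),sqrt(13 ) /13, sqrt(13) /13, 1/pi,1/pi, sqrt( 3 )/3, sqrt( 2),sqrt( 2 ), sqrt( 6),sqrt( 10),sqrt(13 ),sqrt(15),sqrt(19),7.11  ,  3 * pi,4 * sqrt( 10)]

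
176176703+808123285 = 984299988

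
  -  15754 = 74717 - 90471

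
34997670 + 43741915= 78739585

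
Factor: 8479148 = 2^2*641^1 * 3307^1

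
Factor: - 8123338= -2^1*4061669^1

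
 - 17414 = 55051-72465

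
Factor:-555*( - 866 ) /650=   3^1*5^( - 1 ) * 13^(  -  1)*37^1 * 433^1=48063/65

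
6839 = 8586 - 1747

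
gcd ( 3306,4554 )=6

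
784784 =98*8008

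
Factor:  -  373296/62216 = -2^1*3^1 = - 6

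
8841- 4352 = 4489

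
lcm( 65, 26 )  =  130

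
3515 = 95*37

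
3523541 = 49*71909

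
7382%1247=1147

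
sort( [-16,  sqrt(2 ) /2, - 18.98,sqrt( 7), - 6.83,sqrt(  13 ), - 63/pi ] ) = [ - 63/pi, - 18.98, -16, - 6.83,sqrt(2 ) /2, sqrt( 7),sqrt(13) ] 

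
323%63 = 8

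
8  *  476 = 3808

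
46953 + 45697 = 92650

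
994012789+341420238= 1335433027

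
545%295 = 250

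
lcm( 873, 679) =6111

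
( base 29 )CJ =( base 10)367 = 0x16f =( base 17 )14a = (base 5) 2432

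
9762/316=30 + 141/158 = 30.89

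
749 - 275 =474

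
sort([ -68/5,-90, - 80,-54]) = [ - 90, - 80 , -54, - 68/5]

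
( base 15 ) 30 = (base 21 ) 23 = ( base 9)50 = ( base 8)55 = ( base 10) 45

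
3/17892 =1/5964 = 0.00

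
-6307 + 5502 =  - 805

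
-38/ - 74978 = 19/37489= 0.00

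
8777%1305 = 947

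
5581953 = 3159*1767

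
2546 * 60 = 152760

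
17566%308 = 10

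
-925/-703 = 1 + 6/19 = 1.32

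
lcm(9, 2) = 18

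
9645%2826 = 1167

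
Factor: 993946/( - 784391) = -2^1 *29^1 *79^(- 1 ) *9929^( - 1 )*17137^1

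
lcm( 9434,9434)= 9434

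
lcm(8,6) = 24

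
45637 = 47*971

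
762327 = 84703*9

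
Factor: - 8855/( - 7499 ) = 5^1*7^1*11^1*23^1*7499^( - 1)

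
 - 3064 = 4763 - 7827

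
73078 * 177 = 12934806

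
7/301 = 1/43 = 0.02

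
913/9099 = 913/9099= 0.10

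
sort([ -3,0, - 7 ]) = [ -7, - 3, 0]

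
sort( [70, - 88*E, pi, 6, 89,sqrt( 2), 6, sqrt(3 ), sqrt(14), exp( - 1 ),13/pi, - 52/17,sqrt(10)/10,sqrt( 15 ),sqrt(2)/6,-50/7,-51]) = [  -  88*E,-51,-50/7,-52/17, sqrt(2) /6, sqrt ( 10 )/10, exp ( - 1), sqrt (2),sqrt(3), pi, sqrt (14), sqrt( 15 ),13/pi,  6,  6, 70,89]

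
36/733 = 36/733 = 0.05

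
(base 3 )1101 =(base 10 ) 37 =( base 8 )45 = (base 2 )100101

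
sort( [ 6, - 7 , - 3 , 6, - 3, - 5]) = [  -  7, - 5, - 3,  -  3, 6,6]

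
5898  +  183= 6081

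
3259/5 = 651  +  4/5 = 651.80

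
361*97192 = 35086312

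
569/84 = 6+65/84 = 6.77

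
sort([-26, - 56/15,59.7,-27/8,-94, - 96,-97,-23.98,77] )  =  [ - 97, - 96,-94, - 26, - 23.98, - 56/15 , - 27/8,  59.7,77]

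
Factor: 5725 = 5^2 * 229^1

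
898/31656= 449/15828 = 0.03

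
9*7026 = 63234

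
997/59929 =997/59929  =  0.02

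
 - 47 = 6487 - 6534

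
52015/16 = 3250 + 15/16 = 3250.94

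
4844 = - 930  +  5774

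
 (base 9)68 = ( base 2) 111110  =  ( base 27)28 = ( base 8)76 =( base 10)62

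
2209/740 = 2209/740 = 2.99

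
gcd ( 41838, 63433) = 1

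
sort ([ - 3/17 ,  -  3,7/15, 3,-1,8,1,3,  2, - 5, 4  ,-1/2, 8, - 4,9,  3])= [  -  5, - 4, - 3 , - 1, - 1/2, - 3/17, 7/15,1, 2,3, 3, 3,4, 8,8,9 ] 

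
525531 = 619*849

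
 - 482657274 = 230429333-713086607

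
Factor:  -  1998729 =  - 3^3*74027^1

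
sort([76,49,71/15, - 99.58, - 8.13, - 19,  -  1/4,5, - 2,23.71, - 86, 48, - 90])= [-99.58, - 90,  -  86, - 19, - 8.13, - 2, -1/4,71/15,5,23.71,48,49,76]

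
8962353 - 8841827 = 120526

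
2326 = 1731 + 595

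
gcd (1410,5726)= 2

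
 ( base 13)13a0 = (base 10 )2834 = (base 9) 3788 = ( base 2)101100010010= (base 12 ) 1782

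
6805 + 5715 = 12520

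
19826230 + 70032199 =89858429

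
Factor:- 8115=-3^1*5^1*541^1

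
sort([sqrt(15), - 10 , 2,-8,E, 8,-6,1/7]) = [-10, -8, - 6,1/7,2,E , sqrt(15),8] 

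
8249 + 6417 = 14666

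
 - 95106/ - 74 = 1285 + 8/37 = 1285.22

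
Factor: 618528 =2^5* 3^1*17^1*379^1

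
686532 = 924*743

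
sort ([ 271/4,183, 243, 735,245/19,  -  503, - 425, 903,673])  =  [ - 503, - 425, 245/19, 271/4 , 183, 243, 673,735, 903]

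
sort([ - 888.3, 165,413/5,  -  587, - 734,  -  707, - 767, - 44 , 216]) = [ - 888.3, - 767,-734, - 707, - 587, - 44,413/5,  165 , 216 ] 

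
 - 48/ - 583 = 48/583= 0.08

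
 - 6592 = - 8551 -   -  1959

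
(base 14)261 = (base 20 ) 13H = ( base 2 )111011101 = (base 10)477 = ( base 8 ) 735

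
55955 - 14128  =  41827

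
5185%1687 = 124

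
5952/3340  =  1+653/835 = 1.78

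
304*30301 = 9211504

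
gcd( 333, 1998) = 333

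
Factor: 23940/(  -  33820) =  - 3^2 *7^1*89^( - 1) = - 63/89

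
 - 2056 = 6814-8870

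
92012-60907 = 31105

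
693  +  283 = 976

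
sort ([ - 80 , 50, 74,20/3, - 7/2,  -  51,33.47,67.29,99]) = [ - 80,-51, - 7/2, 20/3,  33.47,50,67.29,  74, 99] 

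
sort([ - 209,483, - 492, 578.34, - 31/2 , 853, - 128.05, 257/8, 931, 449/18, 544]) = [ - 492, - 209, - 128.05,-31/2,  449/18, 257/8, 483,544,578.34,853, 931 ]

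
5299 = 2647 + 2652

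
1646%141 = 95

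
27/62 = 27/62 = 0.44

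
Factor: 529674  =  2^1*3^1*43^1*2053^1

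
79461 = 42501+36960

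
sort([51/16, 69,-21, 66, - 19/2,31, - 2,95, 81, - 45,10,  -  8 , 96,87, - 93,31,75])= [- 93,-45, - 21, - 19/2,  -  8, - 2, 51/16,  10,31 , 31,  66,69,75,81,87,95,96]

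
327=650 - 323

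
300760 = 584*515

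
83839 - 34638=49201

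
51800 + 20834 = 72634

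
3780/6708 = 315/559 = 0.56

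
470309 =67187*7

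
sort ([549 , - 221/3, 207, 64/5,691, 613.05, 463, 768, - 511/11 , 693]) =[ - 221/3, - 511/11, 64/5 , 207, 463, 549,613.05,691 , 693 , 768]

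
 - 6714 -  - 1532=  - 5182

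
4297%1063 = 45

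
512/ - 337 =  - 512/337 = -  1.52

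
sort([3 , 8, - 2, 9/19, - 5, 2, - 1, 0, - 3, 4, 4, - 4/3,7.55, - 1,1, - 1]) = [ - 5, - 3, - 2, - 4/3, - 1, - 1, - 1,  0, 9/19, 1, 2, 3, 4, 4,  7.55,8]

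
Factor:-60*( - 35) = 2^2  *3^1*5^2*7^1 = 2100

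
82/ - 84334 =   -  41/42167 = - 0.00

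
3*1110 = 3330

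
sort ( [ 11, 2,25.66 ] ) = [2,11,  25.66]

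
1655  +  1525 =3180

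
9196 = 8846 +350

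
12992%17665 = 12992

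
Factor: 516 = 2^2 * 3^1 *43^1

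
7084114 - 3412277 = 3671837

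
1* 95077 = 95077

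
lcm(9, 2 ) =18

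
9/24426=1/2714 =0.00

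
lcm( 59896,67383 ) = 539064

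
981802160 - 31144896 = 950657264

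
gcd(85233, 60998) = 1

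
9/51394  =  9/51394 = 0.00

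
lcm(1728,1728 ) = 1728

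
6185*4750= 29378750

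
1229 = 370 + 859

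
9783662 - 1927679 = 7855983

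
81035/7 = 81035/7 = 11576.43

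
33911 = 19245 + 14666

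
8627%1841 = 1263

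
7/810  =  7/810=0.01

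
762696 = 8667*88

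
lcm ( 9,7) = 63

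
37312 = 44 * 848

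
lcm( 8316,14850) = 207900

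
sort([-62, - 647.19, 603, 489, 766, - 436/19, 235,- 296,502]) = [ - 647.19,-296,  -  62, - 436/19, 235,489  ,  502, 603,766 ] 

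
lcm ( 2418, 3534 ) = 45942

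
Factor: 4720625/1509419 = 5^4  *  7^1*13^1*83^1*1171^( - 1)*1289^ (-1 ) 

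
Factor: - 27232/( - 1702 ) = 16= 2^4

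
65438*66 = 4318908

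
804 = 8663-7859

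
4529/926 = 4 + 825/926 = 4.89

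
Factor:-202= - 2^1  *101^1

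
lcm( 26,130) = 130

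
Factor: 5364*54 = 2^3*3^5* 149^1 = 289656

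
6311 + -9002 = -2691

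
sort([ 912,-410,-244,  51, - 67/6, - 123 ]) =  [ -410,-244,-123,- 67/6 , 51,912] 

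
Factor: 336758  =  2^1*163^1*1033^1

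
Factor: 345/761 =3^1*5^1* 23^1*761^( - 1 )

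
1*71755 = 71755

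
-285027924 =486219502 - 771247426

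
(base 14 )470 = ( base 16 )372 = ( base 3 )1012200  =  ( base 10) 882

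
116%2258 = 116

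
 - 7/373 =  - 7/373=-0.02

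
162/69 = 54/23 = 2.35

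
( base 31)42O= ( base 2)111101011010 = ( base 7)14313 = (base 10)3930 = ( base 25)675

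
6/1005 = 2/335 = 0.01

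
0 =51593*0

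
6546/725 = 6546/725 = 9.03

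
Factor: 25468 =2^2*6367^1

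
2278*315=717570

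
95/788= 95/788= 0.12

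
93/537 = 31/179 = 0.17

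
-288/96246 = -16/5347 = - 0.00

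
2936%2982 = 2936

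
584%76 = 52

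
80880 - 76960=3920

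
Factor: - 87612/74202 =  - 2^1*7^2*83^ ( - 1) = - 98/83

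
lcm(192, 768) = 768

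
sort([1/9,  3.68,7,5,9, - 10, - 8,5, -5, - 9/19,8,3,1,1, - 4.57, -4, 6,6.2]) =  [-10, - 8, - 5,  -  4.57,-4,-9/19,1/9,1,1,3, 3.68, 5,5,6,6.2, 7, 8,9]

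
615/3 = 205 = 205.00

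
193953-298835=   -  104882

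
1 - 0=1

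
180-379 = - 199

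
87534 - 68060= 19474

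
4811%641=324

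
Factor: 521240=2^3 * 5^1*83^1*157^1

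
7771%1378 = 881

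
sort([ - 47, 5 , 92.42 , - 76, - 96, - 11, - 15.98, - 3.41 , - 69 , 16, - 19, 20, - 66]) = [ - 96,- 76, - 69 ,-66, - 47, - 19, - 15.98, - 11, - 3.41, 5,16 , 20,92.42]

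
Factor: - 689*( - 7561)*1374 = 7157892846= 2^1 * 3^1 * 13^1*53^1*229^1*7561^1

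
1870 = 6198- 4328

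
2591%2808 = 2591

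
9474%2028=1362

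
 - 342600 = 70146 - 412746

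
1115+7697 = 8812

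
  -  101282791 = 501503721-602786512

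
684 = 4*171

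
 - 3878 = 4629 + -8507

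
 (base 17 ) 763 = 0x850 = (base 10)2128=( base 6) 13504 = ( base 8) 4120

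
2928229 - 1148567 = 1779662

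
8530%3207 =2116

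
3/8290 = 3/8290=0.00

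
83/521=83/521 = 0.16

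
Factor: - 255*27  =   - 3^4  *5^1*17^1 = - 6885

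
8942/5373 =8942/5373 = 1.66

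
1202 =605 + 597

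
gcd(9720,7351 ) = 1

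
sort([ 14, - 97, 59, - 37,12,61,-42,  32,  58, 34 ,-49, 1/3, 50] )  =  [-97, - 49,-42 , - 37,1/3, 12, 14,32, 34, 50,58,59, 61] 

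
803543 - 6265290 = - 5461747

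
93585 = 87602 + 5983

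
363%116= 15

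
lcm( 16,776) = 1552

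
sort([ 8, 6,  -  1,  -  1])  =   [-1, - 1,6,8 ]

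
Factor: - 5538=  - 2^1 *3^1*13^1*71^1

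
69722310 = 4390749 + 65331561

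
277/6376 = 277/6376 = 0.04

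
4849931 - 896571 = 3953360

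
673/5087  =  673/5087  =  0.13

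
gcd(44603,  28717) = 611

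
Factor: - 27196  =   - 2^2 * 13^1  *  523^1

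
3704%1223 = 35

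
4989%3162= 1827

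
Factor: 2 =2^1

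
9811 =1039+8772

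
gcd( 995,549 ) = 1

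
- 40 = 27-67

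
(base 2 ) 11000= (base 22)12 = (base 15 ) 19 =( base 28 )o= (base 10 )24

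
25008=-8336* ( -3)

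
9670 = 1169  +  8501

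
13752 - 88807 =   -  75055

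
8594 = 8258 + 336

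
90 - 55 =35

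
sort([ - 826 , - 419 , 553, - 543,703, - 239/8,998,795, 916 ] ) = [-826, - 543, - 419, - 239/8,  553 , 703,795, 916, 998 ]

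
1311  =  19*69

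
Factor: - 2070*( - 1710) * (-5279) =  - 2^2*3^4 * 5^2*19^1 *23^1*5279^1 = - 18686076300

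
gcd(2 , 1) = 1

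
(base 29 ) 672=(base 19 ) ea7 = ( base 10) 5251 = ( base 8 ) 12203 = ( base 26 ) 7JP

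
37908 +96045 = 133953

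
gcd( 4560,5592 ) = 24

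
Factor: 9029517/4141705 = 3^1*5^(-1 ) * 7^1*37^1*283^( - 1 )*2927^(-1)* 11621^1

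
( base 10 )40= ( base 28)1C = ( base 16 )28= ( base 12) 34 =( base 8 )50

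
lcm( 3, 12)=12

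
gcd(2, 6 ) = 2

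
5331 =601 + 4730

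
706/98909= 706/98909 = 0.01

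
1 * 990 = 990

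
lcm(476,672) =11424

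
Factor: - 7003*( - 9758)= 68335274= 2^1*7^1*17^1*41^1 * 47^1 * 149^1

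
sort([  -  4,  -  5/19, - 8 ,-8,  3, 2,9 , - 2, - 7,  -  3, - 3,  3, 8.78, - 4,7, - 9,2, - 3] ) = [ - 9, - 8, - 8, - 7,  -  4,-4,-3, -3,-3 , - 2, - 5/19,2, 2,3, 3,  7,  8.78,9 ]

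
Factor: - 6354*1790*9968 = - 113372642880 = - 2^6* 3^2*5^1*7^1*89^1 * 179^1*353^1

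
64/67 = 64/67=0.96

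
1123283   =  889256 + 234027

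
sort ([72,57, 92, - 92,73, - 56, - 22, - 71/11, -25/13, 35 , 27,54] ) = [ - 92  ,  -  56 , - 22,  -  71/11,-25/13,  27,  35,54, 57, 72,73, 92 ] 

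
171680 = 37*4640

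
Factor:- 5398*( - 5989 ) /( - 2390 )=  - 16164311/1195=- 5^ ( -1 ) *53^1*113^1*239^( - 1 )*2699^1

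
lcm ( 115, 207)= 1035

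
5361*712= 3817032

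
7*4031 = 28217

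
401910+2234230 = 2636140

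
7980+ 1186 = 9166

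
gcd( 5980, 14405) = 5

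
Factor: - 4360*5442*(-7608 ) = 180515928960 = 2^7*3^2 * 5^1*109^1*317^1* 907^1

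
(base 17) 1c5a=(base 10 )8476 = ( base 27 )bgp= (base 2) 10000100011100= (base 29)a28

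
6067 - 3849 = 2218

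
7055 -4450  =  2605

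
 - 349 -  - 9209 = 8860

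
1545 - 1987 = - 442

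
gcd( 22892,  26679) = 1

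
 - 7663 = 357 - 8020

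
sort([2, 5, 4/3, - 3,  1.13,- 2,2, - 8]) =[ - 8, - 3, - 2, 1.13, 4/3  ,  2,2,5] 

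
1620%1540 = 80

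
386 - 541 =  - 155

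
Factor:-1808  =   - 2^4*113^1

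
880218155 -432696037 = 447522118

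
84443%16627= 1308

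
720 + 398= 1118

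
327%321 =6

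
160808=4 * 40202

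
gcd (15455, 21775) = 5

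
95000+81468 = 176468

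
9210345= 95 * 96951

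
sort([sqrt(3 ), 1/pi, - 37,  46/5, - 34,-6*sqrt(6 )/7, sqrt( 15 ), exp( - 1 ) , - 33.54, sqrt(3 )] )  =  [ - 37, - 34, - 33.54, -6*sqrt ( 6)/7, 1/pi,exp( - 1 ),sqrt( 3), sqrt( 3), sqrt( 15), 46/5 ]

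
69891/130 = 537  +  81/130 = 537.62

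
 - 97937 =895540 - 993477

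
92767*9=834903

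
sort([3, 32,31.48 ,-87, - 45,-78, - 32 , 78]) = [-87, - 78,-45,  -  32, 3, 31.48 , 32, 78 ] 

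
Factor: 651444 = 2^2*3^1*54287^1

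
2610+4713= 7323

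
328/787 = 328/787 = 0.42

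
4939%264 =187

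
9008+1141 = 10149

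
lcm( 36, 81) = 324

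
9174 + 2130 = 11304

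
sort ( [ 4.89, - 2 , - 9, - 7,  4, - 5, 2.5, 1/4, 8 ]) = [ - 9, - 7, - 5, - 2,  1/4, 2.5, 4, 4.89,8] 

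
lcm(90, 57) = 1710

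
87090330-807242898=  - 720152568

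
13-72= - 59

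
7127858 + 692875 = 7820733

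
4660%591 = 523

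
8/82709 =8/82709 = 0.00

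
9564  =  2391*4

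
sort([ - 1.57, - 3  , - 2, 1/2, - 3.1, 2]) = [ - 3.1, - 3, - 2 , - 1.57 , 1/2, 2]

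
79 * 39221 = 3098459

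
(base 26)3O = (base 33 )33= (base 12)86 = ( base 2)1100110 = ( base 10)102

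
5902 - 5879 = 23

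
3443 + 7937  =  11380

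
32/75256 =4/9407= 0.00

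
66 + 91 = 157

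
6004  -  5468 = 536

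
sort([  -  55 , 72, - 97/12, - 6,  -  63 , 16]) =[- 63, - 55, - 97/12,  -  6,16, 72 ]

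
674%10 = 4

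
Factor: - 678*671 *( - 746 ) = 339383748 = 2^2* 3^1*11^1*61^1*113^1*373^1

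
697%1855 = 697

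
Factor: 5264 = 2^4* 7^1 *47^1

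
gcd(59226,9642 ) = 6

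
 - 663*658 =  - 436254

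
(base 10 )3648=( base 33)3bi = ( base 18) B4C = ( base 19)a20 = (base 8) 7100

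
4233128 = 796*5318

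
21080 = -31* ( - 680 ) 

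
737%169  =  61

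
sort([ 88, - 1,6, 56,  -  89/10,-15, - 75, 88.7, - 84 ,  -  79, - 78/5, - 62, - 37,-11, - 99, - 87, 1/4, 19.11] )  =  [ - 99, - 87, - 84,-79,-75, - 62, - 37, - 78/5, - 15, - 11, - 89/10, - 1, 1/4, 6, 19.11, 56, 88 , 88.7]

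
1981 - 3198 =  - 1217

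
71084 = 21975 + 49109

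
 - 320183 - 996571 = -1316754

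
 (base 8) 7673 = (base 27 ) 5E4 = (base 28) 53N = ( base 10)4027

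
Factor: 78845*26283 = 2072283135 = 3^1*5^1*13^1 *1213^1*8761^1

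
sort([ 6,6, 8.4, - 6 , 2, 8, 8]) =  [ - 6,  2,6, 6,8 , 8,8.4 ]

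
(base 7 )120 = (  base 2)111111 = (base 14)47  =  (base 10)63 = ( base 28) 27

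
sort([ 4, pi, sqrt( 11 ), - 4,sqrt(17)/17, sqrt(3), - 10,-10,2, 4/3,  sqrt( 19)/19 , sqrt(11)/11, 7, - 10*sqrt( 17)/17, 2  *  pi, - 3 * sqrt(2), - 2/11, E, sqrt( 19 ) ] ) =[ - 10, - 10,  -  3*sqrt( 2 ),- 4, - 10*sqrt( 17 )/17, - 2/11,sqrt( 19) /19, sqrt( 17)/17,  sqrt(11)/11, 4/3, sqrt ( 3 ), 2, E, pi,sqrt(11), 4,sqrt( 19),2 * pi, 7] 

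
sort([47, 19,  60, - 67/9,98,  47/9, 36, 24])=[ - 67/9 , 47/9,  19,24,36,  47, 60,98] 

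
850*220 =187000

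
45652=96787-51135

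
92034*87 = 8006958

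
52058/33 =52058/33 = 1577.52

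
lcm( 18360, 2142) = 128520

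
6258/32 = 3129/16 = 195.56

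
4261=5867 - 1606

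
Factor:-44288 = -2^8*173^1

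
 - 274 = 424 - 698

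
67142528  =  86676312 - 19533784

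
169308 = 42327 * 4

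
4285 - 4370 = -85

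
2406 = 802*3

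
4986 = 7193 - 2207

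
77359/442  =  175 + 9/442 = 175.02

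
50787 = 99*513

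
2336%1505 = 831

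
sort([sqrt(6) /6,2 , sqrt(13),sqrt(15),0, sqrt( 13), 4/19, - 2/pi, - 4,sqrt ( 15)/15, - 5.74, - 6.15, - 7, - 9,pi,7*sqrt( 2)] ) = [ - 9, - 7,-6.15, -5.74, - 4 , - 2/pi,0, 4/19, sqrt(15)/15,sqrt( 6)/6, 2,  pi, sqrt( 13),sqrt( 13),sqrt( 15 ),7* sqrt( 2 )]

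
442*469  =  207298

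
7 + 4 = 11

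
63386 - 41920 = 21466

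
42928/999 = 42 + 970/999 = 42.97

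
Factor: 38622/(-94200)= - 2^( - 2 ) * 5^(-2 )*41^1 = -41/100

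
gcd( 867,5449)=1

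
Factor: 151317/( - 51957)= - 731/251=- 17^1*43^1*251^( - 1 )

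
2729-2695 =34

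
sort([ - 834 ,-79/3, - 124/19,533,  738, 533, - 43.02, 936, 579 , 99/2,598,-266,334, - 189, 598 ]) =[  -  834, - 266, - 189, - 43.02, - 79/3,- 124/19, 99/2, 334, 533 , 533,579, 598, 598, 738, 936]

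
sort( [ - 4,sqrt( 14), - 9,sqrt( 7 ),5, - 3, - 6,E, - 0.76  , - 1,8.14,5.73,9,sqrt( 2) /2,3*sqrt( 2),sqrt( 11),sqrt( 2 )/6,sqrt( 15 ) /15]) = [ - 9 , - 6 , - 4,-3, - 1,  -  0.76,sqrt (2) /6,sqrt( 15 ) /15 , sqrt( 2)/2, sqrt(  7), E , sqrt(11 ), sqrt( 14),  3*sqrt( 2),5,5.73, 8.14, 9]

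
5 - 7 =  - 2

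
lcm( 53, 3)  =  159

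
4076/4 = 1019 = 1019.00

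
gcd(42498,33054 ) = 4722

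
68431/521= 68431/521 = 131.35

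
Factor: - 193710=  - 2^1*3^1*5^1*11^1*587^1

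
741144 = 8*92643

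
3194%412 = 310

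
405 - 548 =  - 143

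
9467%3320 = 2827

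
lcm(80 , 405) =6480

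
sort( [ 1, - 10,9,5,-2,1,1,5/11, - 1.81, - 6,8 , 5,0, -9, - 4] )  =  [ - 10, - 9, - 6, - 4,- 2, - 1.81,0,5/11,  1, 1,1 , 5, 5,  8, 9 ] 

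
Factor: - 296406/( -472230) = 499/795 = 3^( -1)*5^( - 1)* 53^( -1)*499^1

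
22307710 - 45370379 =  - 23062669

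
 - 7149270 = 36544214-43693484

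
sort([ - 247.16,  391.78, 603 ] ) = [ - 247.16 , 391.78, 603 ]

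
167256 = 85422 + 81834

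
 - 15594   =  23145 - 38739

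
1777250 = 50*35545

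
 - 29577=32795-62372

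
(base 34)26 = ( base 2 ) 1001010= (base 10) 74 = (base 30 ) 2E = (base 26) 2m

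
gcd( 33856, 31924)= 92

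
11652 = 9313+2339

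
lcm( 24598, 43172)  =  2115428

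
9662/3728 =2 + 1103/1864 =2.59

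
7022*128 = 898816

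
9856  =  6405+3451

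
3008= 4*752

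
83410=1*83410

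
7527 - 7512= 15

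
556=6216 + - 5660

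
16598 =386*43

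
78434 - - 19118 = 97552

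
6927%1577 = 619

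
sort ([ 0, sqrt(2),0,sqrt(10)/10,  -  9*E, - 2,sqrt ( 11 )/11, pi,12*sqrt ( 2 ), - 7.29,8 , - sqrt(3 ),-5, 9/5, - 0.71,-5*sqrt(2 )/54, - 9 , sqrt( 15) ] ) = [ - 9 * E, - 9, - 7.29,  -  5, -2, -sqrt(3),-0.71,  -  5*sqrt(2 )/54,0,0, sqrt(11)/11,sqrt(10 )/10,sqrt( 2 ),9/5,pi , sqrt( 15),8, 12*sqrt( 2 )]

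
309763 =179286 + 130477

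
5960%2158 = 1644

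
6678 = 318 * 21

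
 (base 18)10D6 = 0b1011110111000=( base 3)22022220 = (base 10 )6072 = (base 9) 8286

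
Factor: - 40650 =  -2^1*3^1*5^2*271^1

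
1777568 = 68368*26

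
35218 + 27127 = 62345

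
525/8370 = 35/558  =  0.06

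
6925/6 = 1154 + 1/6 = 1154.17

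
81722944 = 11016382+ 70706562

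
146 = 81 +65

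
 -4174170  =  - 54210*77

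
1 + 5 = 6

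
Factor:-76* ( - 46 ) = 3496 =2^3*19^1*23^1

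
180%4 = 0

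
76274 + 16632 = 92906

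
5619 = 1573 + 4046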